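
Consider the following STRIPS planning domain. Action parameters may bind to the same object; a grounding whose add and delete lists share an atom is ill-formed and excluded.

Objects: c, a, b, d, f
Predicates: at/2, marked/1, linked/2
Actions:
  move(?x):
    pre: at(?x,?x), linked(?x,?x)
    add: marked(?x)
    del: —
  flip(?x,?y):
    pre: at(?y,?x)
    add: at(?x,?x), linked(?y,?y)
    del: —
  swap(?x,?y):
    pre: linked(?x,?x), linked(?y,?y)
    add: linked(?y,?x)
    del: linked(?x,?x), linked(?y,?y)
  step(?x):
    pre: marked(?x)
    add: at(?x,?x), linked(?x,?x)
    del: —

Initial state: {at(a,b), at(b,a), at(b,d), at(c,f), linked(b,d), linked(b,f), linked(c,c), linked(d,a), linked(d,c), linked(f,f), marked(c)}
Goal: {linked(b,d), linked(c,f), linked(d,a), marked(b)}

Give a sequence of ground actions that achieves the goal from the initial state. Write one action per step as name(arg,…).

flip(a,b); flip(b,a); move(b); swap(f,c)

1. flip(a,b)  →  {at(a,a), at(a,b), at(b,a), at(b,d), at(c,f), linked(b,b), linked(b,d), linked(b,f), linked(c,c), linked(d,a), linked(d,c), linked(f,f), marked(c)}
2. flip(b,a)  →  {at(a,a), at(a,b), at(b,a), at(b,b), at(b,d), at(c,f), linked(a,a), linked(b,b), linked(b,d), linked(b,f), linked(c,c), linked(d,a), linked(d,c), linked(f,f), marked(c)}
3. move(b)  →  {at(a,a), at(a,b), at(b,a), at(b,b), at(b,d), at(c,f), linked(a,a), linked(b,b), linked(b,d), linked(b,f), linked(c,c), linked(d,a), linked(d,c), linked(f,f), marked(b), marked(c)}
4. swap(f,c)  →  {at(a,a), at(a,b), at(b,a), at(b,b), at(b,d), at(c,f), linked(a,a), linked(b,b), linked(b,d), linked(b,f), linked(c,f), linked(d,a), linked(d,c), marked(b), marked(c)}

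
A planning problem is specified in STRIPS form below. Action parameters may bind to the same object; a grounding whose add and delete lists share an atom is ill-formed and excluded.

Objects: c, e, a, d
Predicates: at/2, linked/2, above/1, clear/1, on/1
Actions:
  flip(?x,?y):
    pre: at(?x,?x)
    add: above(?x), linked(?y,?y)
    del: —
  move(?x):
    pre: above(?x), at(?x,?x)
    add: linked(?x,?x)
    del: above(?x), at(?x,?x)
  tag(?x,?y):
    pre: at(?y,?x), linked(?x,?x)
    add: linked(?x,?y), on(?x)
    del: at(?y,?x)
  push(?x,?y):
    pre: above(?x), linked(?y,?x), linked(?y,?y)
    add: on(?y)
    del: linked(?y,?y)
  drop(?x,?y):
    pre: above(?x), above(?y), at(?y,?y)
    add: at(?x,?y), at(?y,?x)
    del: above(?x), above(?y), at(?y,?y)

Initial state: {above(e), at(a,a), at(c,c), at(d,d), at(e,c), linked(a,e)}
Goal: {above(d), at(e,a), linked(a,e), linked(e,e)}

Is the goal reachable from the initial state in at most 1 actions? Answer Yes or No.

1. flip(a,c)  →  {above(a), above(e), at(a,a), at(c,c), at(d,d), at(e,c), linked(a,e), linked(c,c)}
2. flip(d,e)  →  {above(a), above(d), above(e), at(a,a), at(c,c), at(d,d), at(e,c), linked(a,e), linked(c,c), linked(e,e)}
3. drop(e,a)  →  {above(d), at(a,e), at(c,c), at(d,d), at(e,a), at(e,c), linked(a,e), linked(c,c), linked(e,e)}
optimal plan length = 3; 3 > 1

No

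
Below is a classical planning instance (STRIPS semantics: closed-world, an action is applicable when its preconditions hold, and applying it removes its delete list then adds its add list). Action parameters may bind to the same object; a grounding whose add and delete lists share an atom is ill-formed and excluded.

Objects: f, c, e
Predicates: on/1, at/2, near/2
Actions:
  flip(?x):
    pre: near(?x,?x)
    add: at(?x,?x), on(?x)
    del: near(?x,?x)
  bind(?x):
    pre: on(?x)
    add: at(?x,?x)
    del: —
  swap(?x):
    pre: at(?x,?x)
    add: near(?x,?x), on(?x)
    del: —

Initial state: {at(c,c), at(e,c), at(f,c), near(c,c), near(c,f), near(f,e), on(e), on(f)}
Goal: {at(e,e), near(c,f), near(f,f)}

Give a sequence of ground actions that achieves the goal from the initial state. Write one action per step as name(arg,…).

1. bind(f)  →  {at(c,c), at(e,c), at(f,c), at(f,f), near(c,c), near(c,f), near(f,e), on(e), on(f)}
2. bind(e)  →  {at(c,c), at(e,c), at(e,e), at(f,c), at(f,f), near(c,c), near(c,f), near(f,e), on(e), on(f)}
3. swap(f)  →  {at(c,c), at(e,c), at(e,e), at(f,c), at(f,f), near(c,c), near(c,f), near(f,e), near(f,f), on(e), on(f)}

bind(f); bind(e); swap(f)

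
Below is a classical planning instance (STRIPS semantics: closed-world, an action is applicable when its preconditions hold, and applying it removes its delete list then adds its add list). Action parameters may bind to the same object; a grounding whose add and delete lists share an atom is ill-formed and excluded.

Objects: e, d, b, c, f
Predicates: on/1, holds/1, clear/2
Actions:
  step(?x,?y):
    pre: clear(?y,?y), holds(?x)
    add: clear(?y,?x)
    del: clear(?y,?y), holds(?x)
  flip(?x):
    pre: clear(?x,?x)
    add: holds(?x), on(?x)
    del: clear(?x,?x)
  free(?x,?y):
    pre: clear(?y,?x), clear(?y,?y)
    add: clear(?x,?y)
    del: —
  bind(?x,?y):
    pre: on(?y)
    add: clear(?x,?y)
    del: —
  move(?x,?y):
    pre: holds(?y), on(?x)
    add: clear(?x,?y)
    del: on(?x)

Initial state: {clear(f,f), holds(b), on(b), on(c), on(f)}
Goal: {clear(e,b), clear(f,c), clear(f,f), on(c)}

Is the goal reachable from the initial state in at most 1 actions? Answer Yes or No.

1. bind(e,b)  →  {clear(e,b), clear(f,f), holds(b), on(b), on(c), on(f)}
2. bind(f,c)  →  {clear(e,b), clear(f,c), clear(f,f), holds(b), on(b), on(c), on(f)}
optimal plan length = 2; 2 > 1

No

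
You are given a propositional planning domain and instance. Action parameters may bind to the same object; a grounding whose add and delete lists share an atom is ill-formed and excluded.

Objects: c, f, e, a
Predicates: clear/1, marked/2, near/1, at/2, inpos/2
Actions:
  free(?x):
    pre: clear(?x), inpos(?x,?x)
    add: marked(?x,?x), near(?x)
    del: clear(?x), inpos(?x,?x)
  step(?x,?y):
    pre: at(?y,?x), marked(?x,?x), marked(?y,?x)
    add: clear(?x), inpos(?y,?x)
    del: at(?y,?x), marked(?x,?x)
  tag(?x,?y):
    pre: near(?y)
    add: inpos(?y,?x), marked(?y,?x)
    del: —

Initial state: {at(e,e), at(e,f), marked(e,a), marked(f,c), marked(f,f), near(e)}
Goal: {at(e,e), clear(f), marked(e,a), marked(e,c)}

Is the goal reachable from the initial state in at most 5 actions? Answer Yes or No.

Yes

1. tag(c,e)  →  {at(e,e), at(e,f), inpos(e,c), marked(e,a), marked(e,c), marked(f,c), marked(f,f), near(e)}
2. tag(f,e)  →  {at(e,e), at(e,f), inpos(e,c), inpos(e,f), marked(e,a), marked(e,c), marked(e,f), marked(f,c), marked(f,f), near(e)}
3. step(f,e)  →  {at(e,e), clear(f), inpos(e,c), inpos(e,f), marked(e,a), marked(e,c), marked(e,f), marked(f,c), near(e)}
optimal plan length = 3; 3 ≤ 5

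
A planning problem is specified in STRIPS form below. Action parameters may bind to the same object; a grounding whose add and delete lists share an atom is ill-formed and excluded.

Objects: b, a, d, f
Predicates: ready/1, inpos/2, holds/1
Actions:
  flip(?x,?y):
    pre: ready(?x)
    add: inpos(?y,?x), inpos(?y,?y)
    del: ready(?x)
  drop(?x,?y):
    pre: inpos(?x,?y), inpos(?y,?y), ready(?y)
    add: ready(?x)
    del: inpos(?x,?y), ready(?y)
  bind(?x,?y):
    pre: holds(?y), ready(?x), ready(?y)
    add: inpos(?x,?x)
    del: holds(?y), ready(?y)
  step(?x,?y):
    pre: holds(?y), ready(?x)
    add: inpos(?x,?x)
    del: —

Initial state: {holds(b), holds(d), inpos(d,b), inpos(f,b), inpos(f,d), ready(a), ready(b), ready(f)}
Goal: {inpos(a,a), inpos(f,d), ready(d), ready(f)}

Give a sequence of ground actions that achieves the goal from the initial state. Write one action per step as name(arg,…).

flip(a,a); step(b,b); drop(d,b)

1. flip(a,a)  →  {holds(b), holds(d), inpos(a,a), inpos(d,b), inpos(f,b), inpos(f,d), ready(b), ready(f)}
2. step(b,b)  →  {holds(b), holds(d), inpos(a,a), inpos(b,b), inpos(d,b), inpos(f,b), inpos(f,d), ready(b), ready(f)}
3. drop(d,b)  →  {holds(b), holds(d), inpos(a,a), inpos(b,b), inpos(f,b), inpos(f,d), ready(d), ready(f)}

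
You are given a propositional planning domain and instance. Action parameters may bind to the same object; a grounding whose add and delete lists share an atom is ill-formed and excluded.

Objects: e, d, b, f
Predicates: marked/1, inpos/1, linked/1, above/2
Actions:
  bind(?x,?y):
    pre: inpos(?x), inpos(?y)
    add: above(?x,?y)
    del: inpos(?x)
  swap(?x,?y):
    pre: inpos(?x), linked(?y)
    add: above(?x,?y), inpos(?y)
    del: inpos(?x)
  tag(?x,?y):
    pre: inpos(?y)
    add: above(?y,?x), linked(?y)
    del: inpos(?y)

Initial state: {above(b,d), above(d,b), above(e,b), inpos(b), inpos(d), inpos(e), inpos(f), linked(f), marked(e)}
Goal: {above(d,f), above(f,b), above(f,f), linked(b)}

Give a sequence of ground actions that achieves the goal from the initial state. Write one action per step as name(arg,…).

bind(f,b); swap(d,f); bind(f,f); tag(e,b)

1. bind(f,b)  →  {above(b,d), above(d,b), above(e,b), above(f,b), inpos(b), inpos(d), inpos(e), linked(f), marked(e)}
2. swap(d,f)  →  {above(b,d), above(d,b), above(d,f), above(e,b), above(f,b), inpos(b), inpos(e), inpos(f), linked(f), marked(e)}
3. bind(f,f)  →  {above(b,d), above(d,b), above(d,f), above(e,b), above(f,b), above(f,f), inpos(b), inpos(e), linked(f), marked(e)}
4. tag(e,b)  →  {above(b,d), above(b,e), above(d,b), above(d,f), above(e,b), above(f,b), above(f,f), inpos(e), linked(b), linked(f), marked(e)}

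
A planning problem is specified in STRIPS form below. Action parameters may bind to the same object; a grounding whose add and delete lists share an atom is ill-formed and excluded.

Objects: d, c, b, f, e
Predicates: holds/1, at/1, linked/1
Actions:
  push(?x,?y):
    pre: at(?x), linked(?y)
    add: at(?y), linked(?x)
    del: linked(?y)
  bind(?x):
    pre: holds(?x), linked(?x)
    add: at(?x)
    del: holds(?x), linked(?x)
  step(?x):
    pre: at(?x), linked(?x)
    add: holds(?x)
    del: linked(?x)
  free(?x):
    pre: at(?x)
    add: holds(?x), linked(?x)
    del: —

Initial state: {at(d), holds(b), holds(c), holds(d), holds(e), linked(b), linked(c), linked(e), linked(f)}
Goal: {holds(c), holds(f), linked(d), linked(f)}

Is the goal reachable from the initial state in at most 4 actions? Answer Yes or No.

1. push(d,f)  →  {at(d), at(f), holds(b), holds(c), holds(d), holds(e), linked(b), linked(c), linked(d), linked(e)}
2. free(f)  →  {at(d), at(f), holds(b), holds(c), holds(d), holds(e), holds(f), linked(b), linked(c), linked(d), linked(e), linked(f)}
optimal plan length = 2; 2 ≤ 4

Yes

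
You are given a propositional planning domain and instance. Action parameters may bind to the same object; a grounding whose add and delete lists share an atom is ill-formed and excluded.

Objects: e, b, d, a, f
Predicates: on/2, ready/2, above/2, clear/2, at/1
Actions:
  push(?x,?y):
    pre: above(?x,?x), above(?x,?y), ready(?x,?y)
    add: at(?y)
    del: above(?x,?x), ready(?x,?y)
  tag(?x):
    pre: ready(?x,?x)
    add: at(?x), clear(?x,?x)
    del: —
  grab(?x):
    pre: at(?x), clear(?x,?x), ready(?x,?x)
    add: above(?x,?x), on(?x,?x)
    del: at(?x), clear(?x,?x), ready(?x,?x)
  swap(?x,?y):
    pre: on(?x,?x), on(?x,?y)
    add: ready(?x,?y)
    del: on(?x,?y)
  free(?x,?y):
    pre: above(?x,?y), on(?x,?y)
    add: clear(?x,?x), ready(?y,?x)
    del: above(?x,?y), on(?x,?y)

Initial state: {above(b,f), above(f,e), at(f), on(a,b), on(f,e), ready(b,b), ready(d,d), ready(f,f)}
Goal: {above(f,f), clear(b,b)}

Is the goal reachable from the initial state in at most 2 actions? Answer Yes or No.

1. tag(b)  →  {above(b,f), above(f,e), at(b), at(f), clear(b,b), on(a,b), on(f,e), ready(b,b), ready(d,d), ready(f,f)}
2. tag(f)  →  {above(b,f), above(f,e), at(b), at(f), clear(b,b), clear(f,f), on(a,b), on(f,e), ready(b,b), ready(d,d), ready(f,f)}
3. grab(f)  →  {above(b,f), above(f,e), above(f,f), at(b), clear(b,b), on(a,b), on(f,e), on(f,f), ready(b,b), ready(d,d)}
optimal plan length = 3; 3 > 2

No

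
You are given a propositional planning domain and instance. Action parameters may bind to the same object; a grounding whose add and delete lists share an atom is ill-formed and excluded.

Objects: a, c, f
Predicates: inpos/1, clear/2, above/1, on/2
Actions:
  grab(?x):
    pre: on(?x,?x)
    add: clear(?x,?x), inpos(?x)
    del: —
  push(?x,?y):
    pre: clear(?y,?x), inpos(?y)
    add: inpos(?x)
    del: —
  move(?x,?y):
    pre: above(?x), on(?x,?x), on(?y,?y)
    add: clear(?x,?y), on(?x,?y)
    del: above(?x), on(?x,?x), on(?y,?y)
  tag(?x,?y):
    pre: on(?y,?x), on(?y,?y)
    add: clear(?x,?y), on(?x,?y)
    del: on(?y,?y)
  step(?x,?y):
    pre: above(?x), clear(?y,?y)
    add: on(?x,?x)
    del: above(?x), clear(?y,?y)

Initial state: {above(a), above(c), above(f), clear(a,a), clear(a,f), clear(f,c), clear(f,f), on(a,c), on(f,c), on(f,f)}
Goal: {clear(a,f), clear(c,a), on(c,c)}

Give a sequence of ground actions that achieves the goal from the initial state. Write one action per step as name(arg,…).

step(a,a); tag(c,a); step(c,f)

1. step(a,a)  →  {above(c), above(f), clear(a,f), clear(f,c), clear(f,f), on(a,a), on(a,c), on(f,c), on(f,f)}
2. tag(c,a)  →  {above(c), above(f), clear(a,f), clear(c,a), clear(f,c), clear(f,f), on(a,c), on(c,a), on(f,c), on(f,f)}
3. step(c,f)  →  {above(f), clear(a,f), clear(c,a), clear(f,c), on(a,c), on(c,a), on(c,c), on(f,c), on(f,f)}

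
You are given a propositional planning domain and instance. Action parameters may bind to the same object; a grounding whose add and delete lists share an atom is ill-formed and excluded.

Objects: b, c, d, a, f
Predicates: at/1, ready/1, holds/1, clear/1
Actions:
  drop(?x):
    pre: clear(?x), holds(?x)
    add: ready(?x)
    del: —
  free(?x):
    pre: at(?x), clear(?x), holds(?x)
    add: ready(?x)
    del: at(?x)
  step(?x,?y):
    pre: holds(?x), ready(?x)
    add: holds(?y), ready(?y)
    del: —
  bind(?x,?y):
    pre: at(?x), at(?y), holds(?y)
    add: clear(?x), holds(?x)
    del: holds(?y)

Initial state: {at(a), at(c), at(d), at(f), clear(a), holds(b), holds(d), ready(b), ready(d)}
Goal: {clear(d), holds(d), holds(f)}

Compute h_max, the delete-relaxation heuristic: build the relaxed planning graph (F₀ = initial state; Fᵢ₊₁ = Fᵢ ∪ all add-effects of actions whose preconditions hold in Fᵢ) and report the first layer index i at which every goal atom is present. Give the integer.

2

F0 = init (9 atoms)
F1 = F0 ∪ {clear(c), clear(f), holds(a), holds(c), holds(f), ready(a), ready(c), ready(f)}  (17 atoms)
F2 = F1 ∪ {clear(d)}  (18 atoms)
goal ⊆ F2  ⇒  h_max = 2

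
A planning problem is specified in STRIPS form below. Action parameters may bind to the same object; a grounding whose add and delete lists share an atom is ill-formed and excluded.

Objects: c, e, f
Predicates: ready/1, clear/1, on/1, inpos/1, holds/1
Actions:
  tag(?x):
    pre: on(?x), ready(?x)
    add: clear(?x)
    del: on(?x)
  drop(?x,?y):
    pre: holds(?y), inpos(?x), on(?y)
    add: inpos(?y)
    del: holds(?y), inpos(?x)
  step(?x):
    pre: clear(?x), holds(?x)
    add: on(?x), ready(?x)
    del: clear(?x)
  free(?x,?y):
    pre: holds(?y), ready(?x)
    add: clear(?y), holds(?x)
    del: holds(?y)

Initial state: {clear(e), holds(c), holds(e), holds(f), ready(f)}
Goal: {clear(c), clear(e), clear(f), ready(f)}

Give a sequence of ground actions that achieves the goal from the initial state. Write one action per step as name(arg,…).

1. step(e)  →  {holds(c), holds(e), holds(f), on(e), ready(e), ready(f)}
2. tag(e)  →  {clear(e), holds(c), holds(e), holds(f), ready(e), ready(f)}
3. free(e,c)  →  {clear(c), clear(e), holds(e), holds(f), ready(e), ready(f)}
4. free(e,f)  →  {clear(c), clear(e), clear(f), holds(e), ready(e), ready(f)}

step(e); tag(e); free(e,c); free(e,f)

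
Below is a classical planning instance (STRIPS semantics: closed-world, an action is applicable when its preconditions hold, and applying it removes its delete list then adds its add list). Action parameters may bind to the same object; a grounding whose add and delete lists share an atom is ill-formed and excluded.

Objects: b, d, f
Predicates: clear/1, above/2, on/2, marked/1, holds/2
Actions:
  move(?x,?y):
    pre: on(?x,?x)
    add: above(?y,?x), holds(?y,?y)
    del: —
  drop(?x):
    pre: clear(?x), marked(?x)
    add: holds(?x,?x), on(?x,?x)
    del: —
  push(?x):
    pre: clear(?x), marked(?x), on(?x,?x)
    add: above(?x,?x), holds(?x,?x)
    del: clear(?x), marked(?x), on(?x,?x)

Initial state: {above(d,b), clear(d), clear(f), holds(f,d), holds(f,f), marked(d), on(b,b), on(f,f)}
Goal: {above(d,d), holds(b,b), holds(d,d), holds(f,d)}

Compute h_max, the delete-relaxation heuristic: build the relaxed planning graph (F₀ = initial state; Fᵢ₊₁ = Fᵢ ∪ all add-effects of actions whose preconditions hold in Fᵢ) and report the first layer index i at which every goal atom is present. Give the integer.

2

F0 = init (8 atoms)
F1 = F0 ∪ {above(b,b), above(b,f), above(d,f), above(f,b), above(f,f), holds(b,b), holds(d,d), on(d,d)}  (16 atoms)
F2 = F1 ∪ {above(b,d), above(d,d), above(f,d)}  (19 atoms)
goal ⊆ F2  ⇒  h_max = 2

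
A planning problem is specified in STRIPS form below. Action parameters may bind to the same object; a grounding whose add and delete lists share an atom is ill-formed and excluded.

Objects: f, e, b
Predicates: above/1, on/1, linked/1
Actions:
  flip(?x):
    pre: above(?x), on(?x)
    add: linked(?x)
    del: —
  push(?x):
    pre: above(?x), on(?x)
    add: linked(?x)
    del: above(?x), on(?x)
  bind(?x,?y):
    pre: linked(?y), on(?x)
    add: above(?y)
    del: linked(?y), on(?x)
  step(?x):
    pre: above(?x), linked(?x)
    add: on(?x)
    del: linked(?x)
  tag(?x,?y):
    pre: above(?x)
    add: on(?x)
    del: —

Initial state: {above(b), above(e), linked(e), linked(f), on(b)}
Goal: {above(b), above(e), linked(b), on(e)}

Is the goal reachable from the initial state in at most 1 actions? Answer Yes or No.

No

1. flip(b)  →  {above(b), above(e), linked(b), linked(e), linked(f), on(b)}
2. step(e)  →  {above(b), above(e), linked(b), linked(f), on(b), on(e)}
optimal plan length = 2; 2 > 1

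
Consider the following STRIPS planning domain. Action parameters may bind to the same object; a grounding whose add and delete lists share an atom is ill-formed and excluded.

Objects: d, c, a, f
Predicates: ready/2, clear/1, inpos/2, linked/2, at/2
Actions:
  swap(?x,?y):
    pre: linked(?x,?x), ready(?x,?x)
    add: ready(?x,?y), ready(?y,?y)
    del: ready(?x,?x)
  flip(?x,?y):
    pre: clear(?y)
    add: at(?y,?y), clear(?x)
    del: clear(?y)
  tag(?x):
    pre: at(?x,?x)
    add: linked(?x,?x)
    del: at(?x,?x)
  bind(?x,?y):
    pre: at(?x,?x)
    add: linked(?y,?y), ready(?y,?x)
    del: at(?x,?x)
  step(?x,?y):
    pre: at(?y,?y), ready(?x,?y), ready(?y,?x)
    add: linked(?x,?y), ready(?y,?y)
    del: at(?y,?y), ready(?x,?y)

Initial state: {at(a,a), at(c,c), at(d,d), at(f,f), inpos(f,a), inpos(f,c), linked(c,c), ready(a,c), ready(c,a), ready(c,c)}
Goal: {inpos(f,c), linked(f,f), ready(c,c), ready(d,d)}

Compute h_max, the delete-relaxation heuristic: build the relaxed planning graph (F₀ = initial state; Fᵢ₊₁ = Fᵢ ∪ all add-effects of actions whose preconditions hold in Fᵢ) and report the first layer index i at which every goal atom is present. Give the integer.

F0 = init (10 atoms)
F1 = F0 ∪ {linked(a,a), linked(a,c), linked(c,a), linked(d,d), linked(f,f), ready(a,a), ready(a,d), ready(a,f), ready(c,d), ready(c,f), ready(d,a), ready(d,c), ready(d,d), ready(d,f), ready(f,a), ready(f,c), ready(f,d), ready(f,f)}  (28 atoms)
goal ⊆ F1  ⇒  h_max = 1

1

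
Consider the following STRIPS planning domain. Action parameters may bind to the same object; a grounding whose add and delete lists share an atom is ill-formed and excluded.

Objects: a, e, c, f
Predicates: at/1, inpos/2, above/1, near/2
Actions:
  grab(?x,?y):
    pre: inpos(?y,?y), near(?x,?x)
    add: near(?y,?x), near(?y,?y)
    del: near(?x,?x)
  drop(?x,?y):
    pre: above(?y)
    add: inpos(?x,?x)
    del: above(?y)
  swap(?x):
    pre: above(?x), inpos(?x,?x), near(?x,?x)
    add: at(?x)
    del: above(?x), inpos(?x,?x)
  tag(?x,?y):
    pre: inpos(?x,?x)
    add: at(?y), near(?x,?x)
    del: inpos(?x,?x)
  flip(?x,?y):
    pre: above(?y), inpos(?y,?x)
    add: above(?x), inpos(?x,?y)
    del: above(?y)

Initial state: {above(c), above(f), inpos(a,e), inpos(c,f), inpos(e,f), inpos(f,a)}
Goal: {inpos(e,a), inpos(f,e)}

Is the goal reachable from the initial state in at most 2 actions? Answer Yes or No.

1. flip(a,f)  →  {above(a), above(c), inpos(a,e), inpos(a,f), inpos(c,f), inpos(e,f), inpos(f,a)}
2. flip(e,a)  →  {above(c), above(e), inpos(a,e), inpos(a,f), inpos(c,f), inpos(e,a), inpos(e,f), inpos(f,a)}
3. flip(f,e)  →  {above(c), above(f), inpos(a,e), inpos(a,f), inpos(c,f), inpos(e,a), inpos(e,f), inpos(f,a), inpos(f,e)}
optimal plan length = 3; 3 > 2

No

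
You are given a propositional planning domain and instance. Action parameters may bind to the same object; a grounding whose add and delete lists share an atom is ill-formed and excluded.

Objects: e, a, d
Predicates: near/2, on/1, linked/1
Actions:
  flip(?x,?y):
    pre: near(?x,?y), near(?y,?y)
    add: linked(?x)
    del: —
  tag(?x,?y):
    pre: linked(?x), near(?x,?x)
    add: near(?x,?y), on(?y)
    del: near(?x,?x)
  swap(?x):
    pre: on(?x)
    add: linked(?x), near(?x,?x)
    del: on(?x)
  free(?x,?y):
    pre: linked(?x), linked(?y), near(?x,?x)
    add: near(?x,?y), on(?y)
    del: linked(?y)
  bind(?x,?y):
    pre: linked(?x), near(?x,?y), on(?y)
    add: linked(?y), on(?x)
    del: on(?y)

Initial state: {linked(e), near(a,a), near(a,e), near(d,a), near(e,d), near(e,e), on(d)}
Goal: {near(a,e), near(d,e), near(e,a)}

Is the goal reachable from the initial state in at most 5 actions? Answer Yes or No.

1. tag(e,a)  →  {linked(e), near(a,a), near(a,e), near(d,a), near(e,a), near(e,d), on(a), on(d)}
2. swap(d)  →  {linked(d), linked(e), near(a,a), near(a,e), near(d,a), near(d,d), near(e,a), near(e,d), on(a)}
3. tag(d,e)  →  {linked(d), linked(e), near(a,a), near(a,e), near(d,a), near(d,e), near(e,a), near(e,d), on(a), on(e)}
optimal plan length = 3; 3 ≤ 5

Yes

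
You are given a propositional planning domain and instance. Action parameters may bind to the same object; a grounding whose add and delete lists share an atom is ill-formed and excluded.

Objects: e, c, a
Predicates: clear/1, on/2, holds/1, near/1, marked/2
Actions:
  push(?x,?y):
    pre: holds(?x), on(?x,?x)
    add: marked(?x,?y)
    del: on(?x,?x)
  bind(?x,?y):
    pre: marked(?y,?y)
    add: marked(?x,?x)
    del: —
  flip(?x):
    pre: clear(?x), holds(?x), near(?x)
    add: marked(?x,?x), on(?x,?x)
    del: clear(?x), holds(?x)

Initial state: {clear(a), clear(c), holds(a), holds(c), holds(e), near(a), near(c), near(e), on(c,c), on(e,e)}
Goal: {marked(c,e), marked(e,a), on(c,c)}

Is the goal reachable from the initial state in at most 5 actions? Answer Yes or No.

1. push(e,a)  →  {clear(a), clear(c), holds(a), holds(c), holds(e), marked(e,a), near(a), near(c), near(e), on(c,c)}
2. push(c,e)  →  {clear(a), clear(c), holds(a), holds(c), holds(e), marked(c,e), marked(e,a), near(a), near(c), near(e)}
3. flip(c)  →  {clear(a), holds(a), holds(e), marked(c,c), marked(c,e), marked(e,a), near(a), near(c), near(e), on(c,c)}
optimal plan length = 3; 3 ≤ 5

Yes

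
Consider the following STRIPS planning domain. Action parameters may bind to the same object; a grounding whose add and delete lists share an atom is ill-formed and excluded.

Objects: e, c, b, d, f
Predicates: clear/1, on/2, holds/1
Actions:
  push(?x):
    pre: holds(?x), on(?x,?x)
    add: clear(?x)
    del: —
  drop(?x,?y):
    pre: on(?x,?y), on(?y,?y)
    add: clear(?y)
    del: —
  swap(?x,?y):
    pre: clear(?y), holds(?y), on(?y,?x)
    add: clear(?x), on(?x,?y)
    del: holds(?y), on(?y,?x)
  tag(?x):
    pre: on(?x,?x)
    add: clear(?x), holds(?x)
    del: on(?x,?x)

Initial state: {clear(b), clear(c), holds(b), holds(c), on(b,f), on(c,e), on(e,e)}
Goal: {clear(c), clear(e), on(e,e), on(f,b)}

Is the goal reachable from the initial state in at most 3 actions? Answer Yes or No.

Yes

1. drop(e,e)  →  {clear(b), clear(c), clear(e), holds(b), holds(c), on(b,f), on(c,e), on(e,e)}
2. swap(f,b)  →  {clear(b), clear(c), clear(e), clear(f), holds(c), on(c,e), on(e,e), on(f,b)}
optimal plan length = 2; 2 ≤ 3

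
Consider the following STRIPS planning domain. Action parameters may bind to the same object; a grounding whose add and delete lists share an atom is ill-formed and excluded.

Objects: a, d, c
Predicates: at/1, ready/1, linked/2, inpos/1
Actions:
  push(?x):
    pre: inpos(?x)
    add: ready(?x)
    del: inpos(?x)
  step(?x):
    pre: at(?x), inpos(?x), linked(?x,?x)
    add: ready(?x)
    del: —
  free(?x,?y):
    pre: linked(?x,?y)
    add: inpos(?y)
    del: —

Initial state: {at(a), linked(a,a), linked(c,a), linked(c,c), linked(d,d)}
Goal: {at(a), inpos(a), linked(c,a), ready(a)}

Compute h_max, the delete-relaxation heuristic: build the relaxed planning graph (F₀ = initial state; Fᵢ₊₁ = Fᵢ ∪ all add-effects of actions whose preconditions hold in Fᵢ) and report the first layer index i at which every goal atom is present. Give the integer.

F0 = init (5 atoms)
F1 = F0 ∪ {inpos(a), inpos(c), inpos(d)}  (8 atoms)
F2 = F1 ∪ {ready(a), ready(c), ready(d)}  (11 atoms)
goal ⊆ F2  ⇒  h_max = 2

2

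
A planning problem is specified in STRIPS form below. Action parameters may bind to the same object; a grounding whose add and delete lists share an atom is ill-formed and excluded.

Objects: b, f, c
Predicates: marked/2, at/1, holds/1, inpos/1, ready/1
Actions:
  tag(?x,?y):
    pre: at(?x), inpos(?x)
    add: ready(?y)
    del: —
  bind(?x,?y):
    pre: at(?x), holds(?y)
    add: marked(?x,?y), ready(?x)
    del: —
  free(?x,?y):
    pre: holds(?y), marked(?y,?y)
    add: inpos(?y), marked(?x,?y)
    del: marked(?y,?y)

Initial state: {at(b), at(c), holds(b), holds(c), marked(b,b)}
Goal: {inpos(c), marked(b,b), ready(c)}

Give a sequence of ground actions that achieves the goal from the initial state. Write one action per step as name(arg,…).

1. bind(c,c)  →  {at(b), at(c), holds(b), holds(c), marked(b,b), marked(c,c), ready(c)}
2. free(b,c)  →  {at(b), at(c), holds(b), holds(c), inpos(c), marked(b,b), marked(b,c), ready(c)}

bind(c,c); free(b,c)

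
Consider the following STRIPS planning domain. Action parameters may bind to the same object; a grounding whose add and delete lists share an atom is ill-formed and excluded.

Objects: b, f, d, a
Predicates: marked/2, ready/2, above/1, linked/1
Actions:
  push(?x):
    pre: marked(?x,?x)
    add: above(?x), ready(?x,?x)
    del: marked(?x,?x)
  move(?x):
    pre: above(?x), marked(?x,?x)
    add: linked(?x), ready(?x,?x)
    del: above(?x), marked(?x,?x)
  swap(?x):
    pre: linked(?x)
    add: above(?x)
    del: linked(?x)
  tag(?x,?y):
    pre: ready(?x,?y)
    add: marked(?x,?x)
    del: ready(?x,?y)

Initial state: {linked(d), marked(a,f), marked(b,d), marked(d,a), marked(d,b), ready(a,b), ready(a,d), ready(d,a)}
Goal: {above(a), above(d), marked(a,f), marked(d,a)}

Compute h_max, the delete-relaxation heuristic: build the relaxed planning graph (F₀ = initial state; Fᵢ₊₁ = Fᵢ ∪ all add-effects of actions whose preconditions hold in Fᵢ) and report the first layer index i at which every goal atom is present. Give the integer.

2

F0 = init (8 atoms)
F1 = F0 ∪ {above(d), marked(a,a), marked(d,d)}  (11 atoms)
F2 = F1 ∪ {above(a), ready(a,a), ready(d,d)}  (14 atoms)
goal ⊆ F2  ⇒  h_max = 2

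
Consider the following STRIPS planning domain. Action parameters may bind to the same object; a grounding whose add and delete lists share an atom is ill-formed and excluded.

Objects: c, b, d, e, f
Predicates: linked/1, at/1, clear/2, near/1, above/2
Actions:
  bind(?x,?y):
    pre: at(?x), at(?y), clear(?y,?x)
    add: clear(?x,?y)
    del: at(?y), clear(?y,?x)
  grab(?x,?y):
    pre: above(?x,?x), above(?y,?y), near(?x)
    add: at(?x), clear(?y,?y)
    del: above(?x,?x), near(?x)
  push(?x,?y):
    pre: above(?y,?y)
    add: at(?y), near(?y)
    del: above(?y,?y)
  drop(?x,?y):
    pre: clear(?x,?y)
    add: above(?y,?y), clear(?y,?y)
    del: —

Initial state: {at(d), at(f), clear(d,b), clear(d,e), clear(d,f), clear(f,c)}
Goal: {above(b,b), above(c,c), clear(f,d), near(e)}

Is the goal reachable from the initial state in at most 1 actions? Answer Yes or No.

1. bind(f,d)  →  {at(f), clear(d,b), clear(d,e), clear(f,c), clear(f,d)}
2. drop(d,b)  →  {above(b,b), at(f), clear(b,b), clear(d,b), clear(d,e), clear(f,c), clear(f,d)}
3. drop(d,e)  →  {above(b,b), above(e,e), at(f), clear(b,b), clear(d,b), clear(d,e), clear(e,e), clear(f,c), clear(f,d)}
4. push(c,e)  →  {above(b,b), at(e), at(f), clear(b,b), clear(d,b), clear(d,e), clear(e,e), clear(f,c), clear(f,d), near(e)}
5. drop(f,c)  →  {above(b,b), above(c,c), at(e), at(f), clear(b,b), clear(c,c), clear(d,b), clear(d,e), clear(e,e), clear(f,c), clear(f,d), near(e)}
optimal plan length = 5; 5 > 1

No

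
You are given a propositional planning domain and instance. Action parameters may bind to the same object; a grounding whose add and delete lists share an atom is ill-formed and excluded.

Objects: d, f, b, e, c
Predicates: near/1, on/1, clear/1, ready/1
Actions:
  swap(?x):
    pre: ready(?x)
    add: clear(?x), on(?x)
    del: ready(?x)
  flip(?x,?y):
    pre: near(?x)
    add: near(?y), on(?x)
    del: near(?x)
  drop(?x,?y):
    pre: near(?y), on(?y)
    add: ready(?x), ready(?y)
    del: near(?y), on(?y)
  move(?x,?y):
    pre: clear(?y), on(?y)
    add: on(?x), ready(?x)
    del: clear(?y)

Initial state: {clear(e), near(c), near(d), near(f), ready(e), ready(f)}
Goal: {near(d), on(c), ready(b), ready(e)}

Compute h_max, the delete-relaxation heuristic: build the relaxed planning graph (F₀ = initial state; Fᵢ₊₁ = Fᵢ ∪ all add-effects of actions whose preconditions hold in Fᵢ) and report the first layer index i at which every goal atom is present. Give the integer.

F0 = init (6 atoms)
F1 = F0 ∪ {clear(f), near(b), near(e), on(c), on(d), on(e), on(f)}  (13 atoms)
F2 = F1 ∪ {on(b), ready(b), ready(c), ready(d)}  (17 atoms)
goal ⊆ F2  ⇒  h_max = 2

2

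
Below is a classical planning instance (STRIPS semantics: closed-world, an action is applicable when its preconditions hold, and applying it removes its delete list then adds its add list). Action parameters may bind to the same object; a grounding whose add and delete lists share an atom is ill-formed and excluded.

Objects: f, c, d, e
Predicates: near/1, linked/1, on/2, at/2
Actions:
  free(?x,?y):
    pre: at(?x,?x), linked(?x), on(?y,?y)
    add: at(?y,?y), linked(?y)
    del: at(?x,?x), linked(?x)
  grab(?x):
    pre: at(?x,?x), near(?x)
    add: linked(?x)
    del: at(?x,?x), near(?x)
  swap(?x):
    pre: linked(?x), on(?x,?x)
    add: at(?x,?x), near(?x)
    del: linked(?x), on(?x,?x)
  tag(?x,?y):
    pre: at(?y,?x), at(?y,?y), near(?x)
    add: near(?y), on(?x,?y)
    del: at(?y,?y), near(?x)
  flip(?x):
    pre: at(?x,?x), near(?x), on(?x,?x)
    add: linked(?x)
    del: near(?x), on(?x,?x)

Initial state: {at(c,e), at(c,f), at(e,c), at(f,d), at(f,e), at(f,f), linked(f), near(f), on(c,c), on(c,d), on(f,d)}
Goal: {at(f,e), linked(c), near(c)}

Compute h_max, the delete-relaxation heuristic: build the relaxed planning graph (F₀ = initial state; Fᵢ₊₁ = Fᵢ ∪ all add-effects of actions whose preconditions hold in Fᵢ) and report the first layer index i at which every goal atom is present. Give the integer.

F0 = init (11 atoms)
F1 = F0 ∪ {at(c,c), linked(c)}  (13 atoms)
F2 = F1 ∪ {near(c), on(f,c)}  (15 atoms)
goal ⊆ F2  ⇒  h_max = 2

2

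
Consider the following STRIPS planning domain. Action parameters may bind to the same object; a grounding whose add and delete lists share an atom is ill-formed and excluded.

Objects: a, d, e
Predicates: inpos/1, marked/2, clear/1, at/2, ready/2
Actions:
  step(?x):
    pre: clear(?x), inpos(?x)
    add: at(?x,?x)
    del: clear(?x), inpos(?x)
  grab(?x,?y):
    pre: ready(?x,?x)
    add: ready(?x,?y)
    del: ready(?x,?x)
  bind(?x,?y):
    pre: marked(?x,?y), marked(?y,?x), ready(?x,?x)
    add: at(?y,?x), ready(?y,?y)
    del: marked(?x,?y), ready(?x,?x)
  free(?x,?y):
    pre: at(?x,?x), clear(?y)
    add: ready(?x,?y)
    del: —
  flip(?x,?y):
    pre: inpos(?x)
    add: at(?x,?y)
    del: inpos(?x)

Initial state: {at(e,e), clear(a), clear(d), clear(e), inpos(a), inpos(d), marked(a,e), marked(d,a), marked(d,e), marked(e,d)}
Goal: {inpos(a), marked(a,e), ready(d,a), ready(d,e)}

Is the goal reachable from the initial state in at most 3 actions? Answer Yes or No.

1. step(d)  →  {at(d,d), at(e,e), clear(a), clear(e), inpos(a), marked(a,e), marked(d,a), marked(d,e), marked(e,d)}
2. free(d,a)  →  {at(d,d), at(e,e), clear(a), clear(e), inpos(a), marked(a,e), marked(d,a), marked(d,e), marked(e,d), ready(d,a)}
3. free(d,e)  →  {at(d,d), at(e,e), clear(a), clear(e), inpos(a), marked(a,e), marked(d,a), marked(d,e), marked(e,d), ready(d,a), ready(d,e)}
optimal plan length = 3; 3 ≤ 3

Yes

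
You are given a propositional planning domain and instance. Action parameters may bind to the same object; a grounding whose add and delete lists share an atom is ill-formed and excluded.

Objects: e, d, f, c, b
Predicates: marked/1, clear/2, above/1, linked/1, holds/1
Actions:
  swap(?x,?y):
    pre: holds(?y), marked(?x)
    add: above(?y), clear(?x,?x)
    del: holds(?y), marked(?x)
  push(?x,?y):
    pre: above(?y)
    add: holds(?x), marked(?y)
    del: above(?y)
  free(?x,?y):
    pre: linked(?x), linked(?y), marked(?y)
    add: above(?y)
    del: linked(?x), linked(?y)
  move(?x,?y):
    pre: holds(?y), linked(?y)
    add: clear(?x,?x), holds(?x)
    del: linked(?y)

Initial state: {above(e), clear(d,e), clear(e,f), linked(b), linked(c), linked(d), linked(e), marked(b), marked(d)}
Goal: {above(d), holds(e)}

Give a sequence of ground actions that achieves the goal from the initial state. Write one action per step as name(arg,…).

push(e,e); free(e,d)

1. push(e,e)  →  {clear(d,e), clear(e,f), holds(e), linked(b), linked(c), linked(d), linked(e), marked(b), marked(d), marked(e)}
2. free(e,d)  →  {above(d), clear(d,e), clear(e,f), holds(e), linked(b), linked(c), marked(b), marked(d), marked(e)}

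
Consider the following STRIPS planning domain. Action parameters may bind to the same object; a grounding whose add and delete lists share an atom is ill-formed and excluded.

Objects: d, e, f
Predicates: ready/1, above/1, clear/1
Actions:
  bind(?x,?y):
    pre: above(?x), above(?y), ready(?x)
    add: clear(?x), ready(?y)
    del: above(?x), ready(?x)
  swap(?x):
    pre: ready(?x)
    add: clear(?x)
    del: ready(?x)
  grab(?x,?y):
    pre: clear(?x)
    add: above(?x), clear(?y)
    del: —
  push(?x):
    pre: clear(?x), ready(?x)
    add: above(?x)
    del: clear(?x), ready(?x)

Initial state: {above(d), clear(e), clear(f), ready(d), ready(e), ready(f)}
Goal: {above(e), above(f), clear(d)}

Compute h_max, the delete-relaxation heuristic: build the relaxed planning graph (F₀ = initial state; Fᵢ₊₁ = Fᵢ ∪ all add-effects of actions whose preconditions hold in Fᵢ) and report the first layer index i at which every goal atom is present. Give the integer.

F0 = init (6 atoms)
F1 = F0 ∪ {above(e), above(f), clear(d)}  (9 atoms)
goal ⊆ F1  ⇒  h_max = 1

1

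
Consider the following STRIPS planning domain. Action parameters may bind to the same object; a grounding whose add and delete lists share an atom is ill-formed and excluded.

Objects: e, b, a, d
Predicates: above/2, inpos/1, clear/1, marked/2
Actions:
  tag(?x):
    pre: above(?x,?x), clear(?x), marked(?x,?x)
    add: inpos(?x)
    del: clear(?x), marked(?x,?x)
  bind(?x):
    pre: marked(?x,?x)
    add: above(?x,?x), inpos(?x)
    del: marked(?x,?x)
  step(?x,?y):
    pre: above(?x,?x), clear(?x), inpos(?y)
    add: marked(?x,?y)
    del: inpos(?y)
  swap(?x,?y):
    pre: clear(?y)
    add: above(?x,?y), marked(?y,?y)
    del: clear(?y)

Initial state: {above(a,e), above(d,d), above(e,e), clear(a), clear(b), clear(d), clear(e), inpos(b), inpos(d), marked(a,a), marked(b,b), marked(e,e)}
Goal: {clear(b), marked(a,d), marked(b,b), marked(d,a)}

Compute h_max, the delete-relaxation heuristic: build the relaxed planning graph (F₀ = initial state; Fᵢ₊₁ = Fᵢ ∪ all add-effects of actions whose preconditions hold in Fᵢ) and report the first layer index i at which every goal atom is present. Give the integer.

F0 = init (12 atoms)
F1 = F0 ∪ {above(a,a), above(a,b), above(a,d), above(b,a), above(b,b), above(b,d), above(b,e), above(d,a), above(d,b), above(d,e), above(e,a), above(e,b), above(e,d), inpos(a), inpos(e), marked(d,b), marked(d,d), marked(e,b), marked(e,d)}  (31 atoms)
F2 = F1 ∪ {marked(a,b), marked(a,d), marked(a,e), marked(b,a), marked(b,d), marked(b,e), marked(d,a), marked(d,e), marked(e,a)}  (40 atoms)
goal ⊆ F2  ⇒  h_max = 2

2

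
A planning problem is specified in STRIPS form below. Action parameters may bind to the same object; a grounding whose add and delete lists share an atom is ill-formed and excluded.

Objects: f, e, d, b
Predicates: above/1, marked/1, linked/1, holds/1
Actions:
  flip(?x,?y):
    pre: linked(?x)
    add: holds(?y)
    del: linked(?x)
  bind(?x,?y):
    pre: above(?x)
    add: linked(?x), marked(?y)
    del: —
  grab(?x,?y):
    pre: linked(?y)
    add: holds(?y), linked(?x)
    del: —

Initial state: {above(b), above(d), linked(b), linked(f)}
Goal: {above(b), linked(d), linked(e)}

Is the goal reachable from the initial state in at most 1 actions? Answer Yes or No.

1. bind(d,f)  →  {above(b), above(d), linked(b), linked(d), linked(f), marked(f)}
2. grab(e,f)  →  {above(b), above(d), holds(f), linked(b), linked(d), linked(e), linked(f), marked(f)}
optimal plan length = 2; 2 > 1

No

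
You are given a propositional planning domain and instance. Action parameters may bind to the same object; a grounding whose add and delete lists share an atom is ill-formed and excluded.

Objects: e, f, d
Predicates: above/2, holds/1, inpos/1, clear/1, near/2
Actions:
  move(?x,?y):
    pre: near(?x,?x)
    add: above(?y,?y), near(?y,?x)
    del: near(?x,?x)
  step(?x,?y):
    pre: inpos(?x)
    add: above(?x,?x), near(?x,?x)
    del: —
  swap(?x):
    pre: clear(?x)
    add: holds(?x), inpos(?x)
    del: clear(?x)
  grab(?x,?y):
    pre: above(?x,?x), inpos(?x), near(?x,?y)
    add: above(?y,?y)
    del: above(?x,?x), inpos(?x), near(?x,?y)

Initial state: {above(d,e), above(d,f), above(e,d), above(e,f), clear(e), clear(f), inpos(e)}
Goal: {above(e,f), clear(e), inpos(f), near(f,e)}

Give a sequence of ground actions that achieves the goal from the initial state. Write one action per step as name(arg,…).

1. step(e,e)  →  {above(d,e), above(d,f), above(e,d), above(e,e), above(e,f), clear(e), clear(f), inpos(e), near(e,e)}
2. move(e,f)  →  {above(d,e), above(d,f), above(e,d), above(e,e), above(e,f), above(f,f), clear(e), clear(f), inpos(e), near(f,e)}
3. swap(f)  →  {above(d,e), above(d,f), above(e,d), above(e,e), above(e,f), above(f,f), clear(e), holds(f), inpos(e), inpos(f), near(f,e)}

step(e,e); move(e,f); swap(f)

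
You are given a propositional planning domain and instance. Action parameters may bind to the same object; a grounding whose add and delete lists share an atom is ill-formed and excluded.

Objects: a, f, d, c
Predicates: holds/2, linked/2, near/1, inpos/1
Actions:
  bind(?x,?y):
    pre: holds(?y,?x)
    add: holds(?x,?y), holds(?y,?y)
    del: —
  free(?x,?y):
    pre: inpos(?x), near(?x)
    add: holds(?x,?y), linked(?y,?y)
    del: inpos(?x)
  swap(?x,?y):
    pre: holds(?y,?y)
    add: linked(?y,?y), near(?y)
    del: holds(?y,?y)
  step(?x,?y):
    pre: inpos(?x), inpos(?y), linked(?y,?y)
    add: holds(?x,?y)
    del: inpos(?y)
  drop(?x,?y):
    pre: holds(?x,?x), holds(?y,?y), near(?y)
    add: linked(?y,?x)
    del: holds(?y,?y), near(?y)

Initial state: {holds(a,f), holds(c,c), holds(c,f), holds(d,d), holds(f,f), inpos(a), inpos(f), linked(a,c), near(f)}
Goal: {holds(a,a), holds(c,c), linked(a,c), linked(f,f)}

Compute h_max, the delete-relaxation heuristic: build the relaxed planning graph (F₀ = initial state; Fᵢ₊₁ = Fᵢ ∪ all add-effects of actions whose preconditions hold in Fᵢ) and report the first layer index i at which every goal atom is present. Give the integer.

1

F0 = init (9 atoms)
F1 = F0 ∪ {holds(a,a), holds(f,a), holds(f,c), holds(f,d), linked(a,a), linked(c,c), linked(d,d), linked(f,c), linked(f,d), linked(f,f), near(c), near(d)}  (21 atoms)
goal ⊆ F1  ⇒  h_max = 1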